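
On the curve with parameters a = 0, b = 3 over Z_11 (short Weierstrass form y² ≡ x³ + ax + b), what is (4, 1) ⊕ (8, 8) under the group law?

(0, 6)

(4, 1) + (8, 8). λ = (8 - 1)/(8 - 4) ≡ 7/4 mod 11. 4⁻¹ ≡ 3 (mod 11) since 4·3 = 12 ≡ 1, so λ ≡ 10.
  x = λ² - 4 - 8 = 100 - 12 ≡ 0; y = λ·(4 - 0) - 1 ≡ 6. → (0, 6)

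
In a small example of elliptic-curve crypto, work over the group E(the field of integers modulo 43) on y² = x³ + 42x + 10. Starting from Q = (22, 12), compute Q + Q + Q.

Repeated addition: build up to 3Q.
2Q: tangent at (22, 12): λ = (3·22² + 42)/(2·12) ≡ 32/24. 24⁻¹ ≡ 9 (mod 43), so λ ≡ 32·9 ≡ 30.
  x = λ² - 22 - 22 = 900 - 44 ≡ 39; y = λ·(22 - 39) - 12 ≡ 37. → (39, 37)
3Q: (39, 37) + (22, 12). λ = (12 - 37)/(22 - 39) ≡ 18/26 mod 43. 26⁻¹ ≡ 5 (mod 43), so λ ≡ 4.
  x = λ² - 39 - 22 = 16 - 61 ≡ 41; y = λ·(39 - 41) - 37 ≡ 41. → (41, 41)

(41, 41)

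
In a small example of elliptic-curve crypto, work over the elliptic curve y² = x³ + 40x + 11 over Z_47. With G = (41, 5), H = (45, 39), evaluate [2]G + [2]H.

(41, 5)

First 2G:
Repeated addition: build up to 2G.
2G: tangent at (41, 5): λ = (3·41² + 40)/(2·5) ≡ 7/10. 10⁻¹ ≡ 33 (mod 47), so λ ≡ 7·33 ≡ 43.
  x = λ² - 41 - 41 = 1849 - 82 ≡ 28; y = λ·(41 - 28) - 5 ≡ 37. → (28, 37)
2G = (28, 37).
Next 2H:
Repeated addition: build up to 2H.
2H: tangent at (45, 39): λ = (3·45² + 40)/(2·39) ≡ 5/31. 31⁻¹ ≡ 44 (mod 47), so λ ≡ 5·44 ≡ 32.
  x = λ² - 45 - 45 = 1024 - 90 ≡ 41; y = λ·(45 - 41) - 39 ≡ 42. → (41, 42)
2H = (41, 42).
Finally 2G + 2H:
(28, 37) + (41, 42). λ = (42 - 37)/(41 - 28) ≡ 5/13 mod 47. 13⁻¹ ≡ 29 (mod 47), so λ ≡ 4.
  x = λ² - 28 - 41 = 16 - 69 ≡ 41; y = λ·(28 - 41) - 37 ≡ 5. → (41, 5)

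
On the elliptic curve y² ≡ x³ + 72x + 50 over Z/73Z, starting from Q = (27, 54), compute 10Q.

Repeated addition: build up to 10Q.
2Q: tangent at (27, 54): λ = (3·27² + 72)/(2·54) ≡ 69/35. 35⁻¹ ≡ 48 (mod 73) since 35·48 = 1680 ≡ 1, so λ ≡ 69·48 ≡ 27.
  x = λ² - 27 - 27 = 729 - 54 ≡ 18; y = λ·(27 - 18) - 54 ≡ 43. → (18, 43)
3Q: (18, 43) + (27, 54). λ = (54 - 43)/(27 - 18) ≡ 11/9 mod 73. 9⁻¹ ≡ 65 (mod 73), so λ ≡ 58.
  x = λ² - 18 - 27 = 3364 - 45 ≡ 34; y = λ·(18 - 34) - 43 ≡ 51. → (34, 51)
4Q: (34, 51) + (27, 54). λ = (54 - 51)/(27 - 34) ≡ 3/66 mod 73. 66⁻¹ ≡ 52 (mod 73) since 66·52 = 3432 ≡ 1, so λ ≡ 10.
  x = λ² - 34 - 27 = 100 - 61 ≡ 39; y = λ·(34 - 39) - 51 ≡ 45. → (39, 45)
5Q: (39, 45) + (27, 54). λ = (54 - 45)/(27 - 39) ≡ 9/61 mod 73. 61⁻¹ ≡ 6 (mod 73), so λ ≡ 54.
  x = λ² - 39 - 27 = 2916 - 66 ≡ 3; y = λ·(39 - 3) - 45 ≡ 1. → (3, 1)
6Q: (3, 1) + (27, 54). λ = (54 - 1)/(27 - 3) ≡ 53/24 mod 73. 24⁻¹ ≡ 70 (mod 73) since 24·70 = 1680 ≡ 1, so λ ≡ 60.
  x = λ² - 3 - 27 = 3600 - 30 ≡ 66; y = λ·(3 - 66) - 1 ≡ 15. → (66, 15)
7Q: (66, 15) + (27, 54). λ = (54 - 15)/(27 - 66) ≡ 39/34 mod 73. 34⁻¹ ≡ 58 (mod 73), so λ ≡ 72.
  x = λ² - 66 - 27 = 5184 - 93 ≡ 54; y = λ·(66 - 54) - 15 ≡ 46. → (54, 46)
8Q: (54, 46) + (27, 54). λ = (54 - 46)/(27 - 54) ≡ 8/46 mod 73. 46⁻¹ ≡ 27 (mod 73), so λ ≡ 70.
  x = λ² - 54 - 27 = 4900 - 81 ≡ 1; y = λ·(54 - 1) - 46 ≡ 14. → (1, 14)
9Q: (1, 14) + (27, 54). λ = (54 - 14)/(27 - 1) ≡ 40/26 mod 73. 26⁻¹ ≡ 59 (mod 73) since 26·59 = 1534 ≡ 1, so λ ≡ 24.
  x = λ² - 1 - 27 = 576 - 28 ≡ 37; y = λ·(1 - 37) - 14 ≡ 71. → (37, 71)
10Q: (37, 71) + (27, 54). λ = (54 - 71)/(27 - 37) ≡ 56/63 mod 73. 63⁻¹ ≡ 51 (mod 73) since 63·51 = 3213 ≡ 1, so λ ≡ 9.
  x = λ² - 37 - 27 = 81 - 64 ≡ 17; y = λ·(37 - 17) - 71 ≡ 36. → (17, 36)

(17, 36)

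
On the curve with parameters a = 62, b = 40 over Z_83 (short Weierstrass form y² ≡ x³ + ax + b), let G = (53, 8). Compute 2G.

tangent at (53, 8): λ = (3·53² + 62)/(2·8) ≡ 23/16. 16⁻¹ ≡ 26 (mod 83) since 16·26 = 416 ≡ 1, so λ ≡ 23·26 ≡ 17.
  x = λ² - 53 - 53 = 289 - 106 ≡ 17; y = λ·(53 - 17) - 8 ≡ 23. → (17, 23)

(17, 23)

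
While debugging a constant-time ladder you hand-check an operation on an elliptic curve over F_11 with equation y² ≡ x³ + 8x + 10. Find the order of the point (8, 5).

2P: tangent at (8, 5): λ = (3·8² + 8)/(2·5) ≡ 2/10. 10⁻¹ ≡ 10 (mod 11) since 10·10 = 100 ≡ 1, so λ ≡ 2·10 ≡ 9.
  x = λ² - 8 - 8 = 81 - 16 ≡ 10; y = λ·(8 - 10) - 5 ≡ 10. → (10, 10)
3P: (10, 10) + (8, 5). λ = (5 - 10)/(8 - 10) ≡ 6/9 mod 11. 9⁻¹ ≡ 5 (mod 11), so λ ≡ 8.
  x = λ² - 10 - 8 = 64 - 18 ≡ 2; y = λ·(10 - 2) - 10 ≡ 10. → (2, 10)
4P: (2, 10) + (8, 5). λ = (5 - 10)/(8 - 2) ≡ 6/6 mod 11. 6⁻¹ ≡ 2 (mod 11) since 6·2 = 12 ≡ 1, so λ ≡ 1.
  x = λ² - 2 - 8 = 1 - 10 ≡ 2; y = λ·(2 - 2) - 10 ≡ 1. → (2, 1)
5P: (2, 1) + (8, 5). λ = (5 - 1)/(8 - 2) ≡ 4/6 mod 11. 6⁻¹ ≡ 2 (mod 11) since 6·2 = 12 ≡ 1, so λ ≡ 8.
  x = λ² - 2 - 8 = 64 - 10 ≡ 10; y = λ·(2 - 10) - 1 ≡ 1. → (10, 1)
6P: (10, 1) + (8, 5). λ = (5 - 1)/(8 - 10) ≡ 4/9 mod 11. 9⁻¹ ≡ 5 (mod 11) since 9·5 = 45 ≡ 1, so λ ≡ 9.
  x = λ² - 10 - 8 = 81 - 18 ≡ 8; y = λ·(10 - 8) - 1 ≡ 6. → (8, 6)
7P: (8, 6) + (8, 5): same x and y₁ ≡ -y₂, so the sum is 𝒪.
7P = 𝒪, so the order is 7.

7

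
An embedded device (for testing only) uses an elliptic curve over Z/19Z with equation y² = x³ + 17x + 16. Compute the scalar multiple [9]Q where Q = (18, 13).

Repeated addition: build up to 9Q.
2Q: tangent at (18, 13): λ = (3·18² + 17)/(2·13) ≡ 1/7. 7⁻¹ ≡ 11 (mod 19), so λ ≡ 1·11 ≡ 11.
  x = λ² - 18 - 18 = 121 - 36 ≡ 9; y = λ·(18 - 9) - 13 ≡ 10. → (9, 10)
3Q: (9, 10) + (18, 13). λ = (13 - 10)/(18 - 9) ≡ 3/9 mod 19. 9⁻¹ ≡ 17 (mod 19), so λ ≡ 13.
  x = λ² - 9 - 18 = 169 - 27 ≡ 9; y = λ·(9 - 9) - 10 ≡ 9. → (9, 9)
4Q: (9, 9) + (18, 13). λ = (13 - 9)/(18 - 9) ≡ 4/9 mod 19. 9⁻¹ ≡ 17 (mod 19) since 9·17 = 153 ≡ 1, so λ ≡ 11.
  x = λ² - 9 - 18 = 121 - 27 ≡ 18; y = λ·(9 - 18) - 9 ≡ 6. → (18, 6)
5Q: (18, 6) + (18, 13): same x and y₁ ≡ -y₂, so the sum is O.
6Q: O + (18, 13) = (18, 13) (identity).
7Q: tangent at (18, 13): λ = (3·18² + 17)/(2·13) ≡ 1/7. 7⁻¹ ≡ 11 (mod 19), so λ ≡ 1·11 ≡ 11.
  x = λ² - 18 - 18 = 121 - 36 ≡ 9; y = λ·(18 - 9) - 13 ≡ 10. → (9, 10)
8Q: (9, 10) + (18, 13). λ = (13 - 10)/(18 - 9) ≡ 3/9 mod 19. 9⁻¹ ≡ 17 (mod 19) since 9·17 = 153 ≡ 1, so λ ≡ 13.
  x = λ² - 9 - 18 = 169 - 27 ≡ 9; y = λ·(9 - 9) - 10 ≡ 9. → (9, 9)
9Q: (9, 9) + (18, 13). λ = (13 - 9)/(18 - 9) ≡ 4/9 mod 19. 9⁻¹ ≡ 17 (mod 19) since 9·17 = 153 ≡ 1, so λ ≡ 11.
  x = λ² - 9 - 18 = 121 - 27 ≡ 18; y = λ·(9 - 18) - 9 ≡ 6. → (18, 6)

(18, 6)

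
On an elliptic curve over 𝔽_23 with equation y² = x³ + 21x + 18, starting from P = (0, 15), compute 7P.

Double-and-add on 7 = (111)₂. Start with P = (0, 15) for the leading 1-bit.
double: tangent at (0, 15): λ = (3·0² + 21)/(2·15) ≡ 21/7. 7⁻¹ ≡ 10 (mod 23), so λ ≡ 21·10 ≡ 3.
  x = λ² - 0 - 0 = 9 - 0 ≡ 9; y = λ·(0 - 9) - 15 ≡ 4. → (9, 4)
add P: (9, 4) + (0, 15). λ = (15 - 4)/(0 - 9) ≡ 11/14 mod 23. 14⁻¹ ≡ 5 (mod 23), so λ ≡ 9.
  x = λ² - 9 - 0 = 81 - 9 ≡ 3; y = λ·(9 - 3) - 4 ≡ 4. → (3, 4)
double: tangent at (3, 4): λ = (3·3² + 21)/(2·4) ≡ 2/8. 8⁻¹ ≡ 3 (mod 23), so λ ≡ 2·3 ≡ 6.
  x = λ² - 3 - 3 = 36 - 6 ≡ 7; y = λ·(3 - 7) - 4 ≡ 18. → (7, 18)
add P: (7, 18) + (0, 15). λ = (15 - 18)/(0 - 7) ≡ 20/16 mod 23. 16⁻¹ ≡ 13 (mod 23), so λ ≡ 7.
  x = λ² - 7 - 0 = 49 - 7 ≡ 19; y = λ·(7 - 19) - 18 ≡ 13. → (19, 13)

(19, 13)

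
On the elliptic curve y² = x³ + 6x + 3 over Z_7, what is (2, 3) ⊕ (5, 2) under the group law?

(2, 3) + (5, 2). λ = (2 - 3)/(5 - 2) ≡ 6/3 mod 7. 3⁻¹ ≡ 5 (mod 7) since 3·5 = 15 ≡ 1, so λ ≡ 2.
  x = λ² - 2 - 5 = 4 - 7 ≡ 4; y = λ·(2 - 4) - 3 ≡ 0. → (4, 0)

(4, 0)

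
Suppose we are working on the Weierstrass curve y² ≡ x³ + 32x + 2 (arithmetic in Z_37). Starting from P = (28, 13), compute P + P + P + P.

Repeated addition: build up to 4P.
2P: tangent at (28, 13): λ = (3·28² + 32)/(2·13) ≡ 16/26. 26⁻¹ ≡ 10 (mod 37) since 26·10 = 260 ≡ 1, so λ ≡ 16·10 ≡ 12.
  x = λ² - 28 - 28 = 144 - 56 ≡ 14; y = λ·(28 - 14) - 13 ≡ 7. → (14, 7)
3P: (14, 7) + (28, 13). λ = (13 - 7)/(28 - 14) ≡ 6/14 mod 37. 14⁻¹ ≡ 8 (mod 37), so λ ≡ 11.
  x = λ² - 14 - 28 = 121 - 42 ≡ 5; y = λ·(14 - 5) - 7 ≡ 18. → (5, 18)
4P: (5, 18) + (28, 13). λ = (13 - 18)/(28 - 5) ≡ 32/23 mod 37. 23⁻¹ ≡ 29 (mod 37) since 23·29 = 667 ≡ 1, so λ ≡ 3.
  x = λ² - 5 - 28 = 9 - 33 ≡ 13; y = λ·(5 - 13) - 18 ≡ 32. → (13, 32)

(13, 32)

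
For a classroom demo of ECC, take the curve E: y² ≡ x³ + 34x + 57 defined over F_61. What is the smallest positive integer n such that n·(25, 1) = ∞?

2P: tangent at (25, 1): λ = (3·25² + 34)/(2·1) ≡ 18/2. 2⁻¹ ≡ 31 (mod 61), so λ ≡ 18·31 ≡ 9.
  x = λ² - 25 - 25 = 81 - 50 ≡ 31; y = λ·(25 - 31) - 1 ≡ 6. → (31, 6)
3P: (31, 6) + (25, 1). λ = (1 - 6)/(25 - 31) ≡ 56/55 mod 61. 55⁻¹ ≡ 10 (mod 61), so λ ≡ 11.
  x = λ² - 31 - 25 = 121 - 56 ≡ 4; y = λ·(31 - 4) - 6 ≡ 47. → (4, 47)
4P: (4, 47) + (25, 1). λ = (1 - 47)/(25 - 4) ≡ 15/21 mod 61. 21⁻¹ ≡ 32 (mod 61), so λ ≡ 53.
  x = λ² - 4 - 25 = 2809 - 29 ≡ 35; y = λ·(4 - 35) - 47 ≡ 18. → (35, 18)
5P: (35, 18) + (25, 1). λ = (1 - 18)/(25 - 35) ≡ 44/51 mod 61. 51⁻¹ ≡ 6 (mod 61), so λ ≡ 20.
  x = λ² - 35 - 25 = 400 - 60 ≡ 35; y = λ·(35 - 35) - 18 ≡ 43. → (35, 43)
6P: (35, 43) + (25, 1). λ = (1 - 43)/(25 - 35) ≡ 19/51 mod 61. 51⁻¹ ≡ 6 (mod 61), so λ ≡ 53.
  x = λ² - 35 - 25 = 2809 - 60 ≡ 4; y = λ·(35 - 4) - 43 ≡ 14. → (4, 14)
7P: (4, 14) + (25, 1). λ = (1 - 14)/(25 - 4) ≡ 48/21 mod 61. 21⁻¹ ≡ 32 (mod 61) since 21·32 = 672 ≡ 1, so λ ≡ 11.
  x = λ² - 4 - 25 = 121 - 29 ≡ 31; y = λ·(4 - 31) - 14 ≡ 55. → (31, 55)
8P: (31, 55) + (25, 1). λ = (1 - 55)/(25 - 31) ≡ 7/55 mod 61. 55⁻¹ ≡ 10 (mod 61), so λ ≡ 9.
  x = λ² - 31 - 25 = 81 - 56 ≡ 25; y = λ·(31 - 25) - 55 ≡ 60. → (25, 60)
9P: (25, 60) + (25, 1): same x and y₁ ≡ -y₂, so the sum is ∞.
9P = ∞, so the order is 9.

9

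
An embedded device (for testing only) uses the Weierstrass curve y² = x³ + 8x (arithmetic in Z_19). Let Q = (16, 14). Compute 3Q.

Repeated addition: build up to 3Q.
2Q: tangent at (16, 14): λ = (3·16² + 8)/(2·14) ≡ 16/9. 9⁻¹ ≡ 17 (mod 19) since 9·17 = 153 ≡ 1, so λ ≡ 16·17 ≡ 6.
  x = λ² - 16 - 16 = 36 - 32 ≡ 4; y = λ·(16 - 4) - 14 ≡ 1. → (4, 1)
3Q: (4, 1) + (16, 14). λ = (14 - 1)/(16 - 4) ≡ 13/12 mod 19. 12⁻¹ ≡ 8 (mod 19), so λ ≡ 9.
  x = λ² - 4 - 16 = 81 - 20 ≡ 4; y = λ·(4 - 4) - 1 ≡ 18. → (4, 18)

(4, 18)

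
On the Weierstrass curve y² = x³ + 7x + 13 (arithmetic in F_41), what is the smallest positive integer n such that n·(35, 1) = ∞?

2P: tangent at (35, 1): λ = (3·35² + 7)/(2·1) ≡ 33/2. 2⁻¹ ≡ 21 (mod 41) since 2·21 = 42 ≡ 1, so λ ≡ 33·21 ≡ 37.
  x = λ² - 35 - 35 = 1369 - 70 ≡ 28; y = λ·(35 - 28) - 1 ≡ 12. → (28, 12)
3P: (28, 12) + (35, 1). λ = (1 - 12)/(35 - 28) ≡ 30/7 mod 41. 7⁻¹ ≡ 6 (mod 41) since 7·6 = 42 ≡ 1, so λ ≡ 16.
  x = λ² - 28 - 35 = 256 - 63 ≡ 29; y = λ·(28 - 29) - 12 ≡ 13. → (29, 13)
4P: (29, 13) + (35, 1). λ = (1 - 13)/(35 - 29) ≡ 29/6 mod 41. 6⁻¹ ≡ 7 (mod 41) since 6·7 = 42 ≡ 1, so λ ≡ 39.
  x = λ² - 29 - 35 = 1521 - 64 ≡ 22; y = λ·(29 - 22) - 13 ≡ 14. → (22, 14)
5P: (22, 14) + (35, 1). λ = (1 - 14)/(35 - 22) ≡ 28/13 mod 41. 13⁻¹ ≡ 19 (mod 41), so λ ≡ 40.
  x = λ² - 22 - 35 = 1600 - 57 ≡ 26; y = λ·(22 - 26) - 14 ≡ 31. → (26, 31)
6P: (26, 31) + (35, 1). λ = (1 - 31)/(35 - 26) ≡ 11/9 mod 41. 9⁻¹ ≡ 32 (mod 41) since 9·32 = 288 ≡ 1, so λ ≡ 24.
  x = λ² - 26 - 35 = 576 - 61 ≡ 23; y = λ·(26 - 23) - 31 ≡ 0. → (23, 0)
7P: (23, 0) + (35, 1). λ = (1 - 0)/(35 - 23) ≡ 1/12 mod 41. 12⁻¹ ≡ 24 (mod 41), so λ ≡ 24.
  x = λ² - 23 - 35 = 576 - 58 ≡ 26; y = λ·(23 - 26) - 0 ≡ 10. → (26, 10)
8P: (26, 10) + (35, 1). λ = (1 - 10)/(35 - 26) ≡ 32/9 mod 41. 9⁻¹ ≡ 32 (mod 41), so λ ≡ 40.
  x = λ² - 26 - 35 = 1600 - 61 ≡ 22; y = λ·(26 - 22) - 10 ≡ 27. → (22, 27)
9P: (22, 27) + (35, 1). λ = (1 - 27)/(35 - 22) ≡ 15/13 mod 41. 13⁻¹ ≡ 19 (mod 41), so λ ≡ 39.
  x = λ² - 22 - 35 = 1521 - 57 ≡ 29; y = λ·(22 - 29) - 27 ≡ 28. → (29, 28)
10P: (29, 28) + (35, 1). λ = (1 - 28)/(35 - 29) ≡ 14/6 mod 41. 6⁻¹ ≡ 7 (mod 41), so λ ≡ 16.
  x = λ² - 29 - 35 = 256 - 64 ≡ 28; y = λ·(29 - 28) - 28 ≡ 29. → (28, 29)
11P: (28, 29) + (35, 1). λ = (1 - 29)/(35 - 28) ≡ 13/7 mod 41. 7⁻¹ ≡ 6 (mod 41) since 7·6 = 42 ≡ 1, so λ ≡ 37.
  x = λ² - 28 - 35 = 1369 - 63 ≡ 35; y = λ·(28 - 35) - 29 ≡ 40. → (35, 40)
12P: (35, 40) + (35, 1): same x and y₁ ≡ -y₂, so the sum is ∞.
12P = ∞, so the order is 12.

12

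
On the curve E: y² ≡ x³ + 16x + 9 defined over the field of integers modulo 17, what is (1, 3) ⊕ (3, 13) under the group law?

(1, 3) + (3, 13). λ = (13 - 3)/(3 - 1) ≡ 10/2 mod 17. 2⁻¹ ≡ 9 (mod 17) since 2·9 = 18 ≡ 1, so λ ≡ 5.
  x = λ² - 1 - 3 = 25 - 4 ≡ 4; y = λ·(1 - 4) - 3 ≡ 16. → (4, 16)

(4, 16)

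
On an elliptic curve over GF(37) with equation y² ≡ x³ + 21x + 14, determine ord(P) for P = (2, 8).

2P: tangent at (2, 8): λ = (3·2² + 21)/(2·8) ≡ 33/16. 16⁻¹ ≡ 7 (mod 37) since 16·7 = 112 ≡ 1, so λ ≡ 33·7 ≡ 9.
  x = λ² - 2 - 2 = 81 - 4 ≡ 3; y = λ·(2 - 3) - 8 ≡ 20. → (3, 20)
3P: (3, 20) + (2, 8). λ = (8 - 20)/(2 - 3) ≡ 25/36 mod 37. 36⁻¹ ≡ 36 (mod 37) since 36·36 = 1296 ≡ 1, so λ ≡ 12.
  x = λ² - 3 - 2 = 144 - 5 ≡ 28; y = λ·(3 - 28) - 20 ≡ 13. → (28, 13)
4P: (28, 13) + (2, 8). λ = (8 - 13)/(2 - 28) ≡ 32/11 mod 37. 11⁻¹ ≡ 27 (mod 37) since 11·27 = 297 ≡ 1, so λ ≡ 13.
  x = λ² - 28 - 2 = 169 - 30 ≡ 28; y = λ·(28 - 28) - 13 ≡ 24. → (28, 24)
5P: (28, 24) + (2, 8). λ = (8 - 24)/(2 - 28) ≡ 21/11 mod 37. 11⁻¹ ≡ 27 (mod 37), so λ ≡ 12.
  x = λ² - 28 - 2 = 144 - 30 ≡ 3; y = λ·(28 - 3) - 24 ≡ 17. → (3, 17)
6P: (3, 17) + (2, 8). λ = (8 - 17)/(2 - 3) ≡ 28/36 mod 37. 36⁻¹ ≡ 36 (mod 37) since 36·36 = 1296 ≡ 1, so λ ≡ 9.
  x = λ² - 3 - 2 = 81 - 5 ≡ 2; y = λ·(3 - 2) - 17 ≡ 29. → (2, 29)
7P: (2, 29) + (2, 8): same x and y₁ ≡ -y₂, so the sum is 𝒪.
7P = 𝒪, so the order is 7.

7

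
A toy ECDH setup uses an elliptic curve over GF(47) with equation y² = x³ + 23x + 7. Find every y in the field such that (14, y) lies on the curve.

x³ + 23x + 7 = 3073 ≡ 18 (mod 47).
Square roots of 18 mod 47: 21 and 26 (since 21² = 441 ≡ 18).

21, 26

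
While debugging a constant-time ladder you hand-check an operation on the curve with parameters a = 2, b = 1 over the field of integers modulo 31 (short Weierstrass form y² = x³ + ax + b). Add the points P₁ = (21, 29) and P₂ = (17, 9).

(18, 17)

(21, 29) + (17, 9). λ = (9 - 29)/(17 - 21) ≡ 11/27 mod 31. 27⁻¹ ≡ 23 (mod 31) since 27·23 = 621 ≡ 1, so λ ≡ 5.
  x = λ² - 21 - 17 = 25 - 38 ≡ 18; y = λ·(21 - 18) - 29 ≡ 17. → (18, 17)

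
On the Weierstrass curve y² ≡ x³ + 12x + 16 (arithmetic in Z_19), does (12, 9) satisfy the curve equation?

y² = 9² ≡ 5; x³ + 12x + 16 = 1888 ≡ 7 (mod 19). 5 ≠ 7.

no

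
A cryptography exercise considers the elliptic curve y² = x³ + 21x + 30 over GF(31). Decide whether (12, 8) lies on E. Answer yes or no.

no

y² = 8² ≡ 2; x³ + 21x + 30 = 2010 ≡ 26 (mod 31). 2 ≠ 26.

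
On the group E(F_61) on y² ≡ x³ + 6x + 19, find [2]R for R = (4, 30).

tangent at (4, 30): λ = (3·4² + 6)/(2·30) ≡ 54/60. 60⁻¹ ≡ 60 (mod 61), so λ ≡ 54·60 ≡ 7.
  x = λ² - 4 - 4 = 49 - 8 ≡ 41; y = λ·(4 - 41) - 30 ≡ 16. → (41, 16)

(41, 16)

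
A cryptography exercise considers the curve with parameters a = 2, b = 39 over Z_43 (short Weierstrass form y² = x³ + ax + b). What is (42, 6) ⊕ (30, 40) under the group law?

(28, 26)

(42, 6) + (30, 40). λ = (40 - 6)/(30 - 42) ≡ 34/31 mod 43. 31⁻¹ ≡ 25 (mod 43) since 31·25 = 775 ≡ 1, so λ ≡ 33.
  x = λ² - 42 - 30 = 1089 - 72 ≡ 28; y = λ·(42 - 28) - 6 ≡ 26. → (28, 26)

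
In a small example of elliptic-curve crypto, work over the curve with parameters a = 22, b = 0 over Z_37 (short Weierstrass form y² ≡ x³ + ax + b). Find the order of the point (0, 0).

2

2P: (0, 0) + (0, 0): same x and y₁ ≡ -y₂, so the sum is O.
2P = O, so the order is 2.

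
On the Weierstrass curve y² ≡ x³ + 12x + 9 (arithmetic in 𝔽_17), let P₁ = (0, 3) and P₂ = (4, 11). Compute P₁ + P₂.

(0, 3) + (4, 11). λ = (11 - 3)/(4 - 0) ≡ 8/4 mod 17. 4⁻¹ ≡ 13 (mod 17) since 4·13 = 52 ≡ 1, so λ ≡ 2.
  x = λ² - 0 - 4 = 4 - 4 ≡ 0; y = λ·(0 - 0) - 3 ≡ 14. → (0, 14)

(0, 14)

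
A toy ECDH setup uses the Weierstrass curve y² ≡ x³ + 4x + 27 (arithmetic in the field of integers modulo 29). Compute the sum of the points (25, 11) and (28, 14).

(25, 11) + (28, 14). λ = (14 - 11)/(28 - 25) ≡ 3/3 mod 29. 3⁻¹ ≡ 10 (mod 29) since 3·10 = 30 ≡ 1, so λ ≡ 1.
  x = λ² - 25 - 28 = 1 - 53 ≡ 6; y = λ·(25 - 6) - 11 ≡ 8. → (6, 8)

(6, 8)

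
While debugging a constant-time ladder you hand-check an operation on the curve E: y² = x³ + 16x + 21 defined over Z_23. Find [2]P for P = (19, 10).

(21, 2)

tangent at (19, 10): λ = (3·19² + 16)/(2·10) ≡ 18/20. 20⁻¹ ≡ 15 (mod 23) since 20·15 = 300 ≡ 1, so λ ≡ 18·15 ≡ 17.
  x = λ² - 19 - 19 = 289 - 38 ≡ 21; y = λ·(19 - 21) - 10 ≡ 2. → (21, 2)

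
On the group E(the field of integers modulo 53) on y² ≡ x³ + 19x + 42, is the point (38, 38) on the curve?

no

y² = 38² ≡ 13; x³ + 19x + 42 = 55636 ≡ 39 (mod 53). 13 ≠ 39.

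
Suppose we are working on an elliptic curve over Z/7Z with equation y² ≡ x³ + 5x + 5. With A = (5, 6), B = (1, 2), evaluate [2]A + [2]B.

First 2A:
Repeated addition: build up to 2A.
2A: tangent at (5, 6): λ = (3·5² + 5)/(2·6) ≡ 3/5. 5⁻¹ ≡ 3 (mod 7), so λ ≡ 3·3 ≡ 2.
  x = λ² - 5 - 5 = 4 - 10 ≡ 1; y = λ·(5 - 1) - 6 ≡ 2. → (1, 2)
2A = (1, 2).
Next 2B:
Repeated addition: build up to 2B.
2B: tangent at (1, 2): λ = (3·1² + 5)/(2·2) ≡ 1/4. 4⁻¹ ≡ 2 (mod 7), so λ ≡ 1·2 ≡ 2.
  x = λ² - 1 - 1 = 4 - 2 ≡ 2; y = λ·(1 - 2) - 2 ≡ 3. → (2, 3)
2B = (2, 3).
Finally 2A + 2B:
(1, 2) + (2, 3). λ = (3 - 2)/(2 - 1) ≡ 1/1 mod 7. 1⁻¹ ≡ 1 (mod 7) since 1·1 = 1 ≡ 1, so λ ≡ 1.
  x = λ² - 1 - 2 = 1 - 3 ≡ 5; y = λ·(1 - 5) - 2 ≡ 1. → (5, 1)

(5, 1)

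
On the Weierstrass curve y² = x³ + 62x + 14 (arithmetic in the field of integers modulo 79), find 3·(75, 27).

Write G = (75, 27).
Repeated addition: build up to 3G.
2G: tangent at (75, 27): λ = (3·75² + 62)/(2·27) ≡ 31/54. 54⁻¹ ≡ 60 (mod 79) since 54·60 = 3240 ≡ 1, so λ ≡ 31·60 ≡ 43.
  x = λ² - 75 - 75 = 1849 - 150 ≡ 40; y = λ·(75 - 40) - 27 ≡ 56. → (40, 56)
3G: (40, 56) + (75, 27). λ = (27 - 56)/(75 - 40) ≡ 50/35 mod 79. 35⁻¹ ≡ 70 (mod 79) since 35·70 = 2450 ≡ 1, so λ ≡ 24.
  x = λ² - 40 - 75 = 576 - 115 ≡ 66; y = λ·(40 - 66) - 56 ≡ 31. → (66, 31)

(66, 31)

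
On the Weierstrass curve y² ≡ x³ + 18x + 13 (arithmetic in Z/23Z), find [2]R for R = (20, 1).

tangent at (20, 1): λ = (3·20² + 18)/(2·1) ≡ 22/2. 2⁻¹ ≡ 12 (mod 23) since 2·12 = 24 ≡ 1, so λ ≡ 22·12 ≡ 11.
  x = λ² - 20 - 20 = 121 - 40 ≡ 12; y = λ·(20 - 12) - 1 ≡ 18. → (12, 18)

(12, 18)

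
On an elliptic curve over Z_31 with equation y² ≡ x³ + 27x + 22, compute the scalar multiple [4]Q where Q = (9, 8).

Double-and-add on 4 = (100)₂. Start with Q = (9, 8) for the leading 1-bit.
double: tangent at (9, 8): λ = (3·9² + 27)/(2·8) ≡ 22/16. 16⁻¹ ≡ 2 (mod 31), so λ ≡ 22·2 ≡ 13.
  x = λ² - 9 - 9 = 169 - 18 ≡ 27; y = λ·(9 - 27) - 8 ≡ 6. → (27, 6)
double: tangent at (27, 6): λ = (3·27² + 27)/(2·6) ≡ 13/12. 12⁻¹ ≡ 13 (mod 31), so λ ≡ 13·13 ≡ 14.
  x = λ² - 27 - 27 = 196 - 54 ≡ 18; y = λ·(27 - 18) - 6 ≡ 27. → (18, 27)

(18, 27)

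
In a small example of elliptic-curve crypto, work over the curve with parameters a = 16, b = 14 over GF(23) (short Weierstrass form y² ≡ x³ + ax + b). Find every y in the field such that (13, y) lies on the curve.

x³ + 16x + 14 = 2419 ≡ 4 (mod 23).
Square roots of 4 mod 23: 2 and 21 (since 2² = 4 ≡ 4).

2, 21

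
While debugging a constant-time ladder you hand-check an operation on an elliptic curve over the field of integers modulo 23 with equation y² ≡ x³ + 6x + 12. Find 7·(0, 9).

Write P = (0, 9).
Repeated addition: build up to 7P.
2P: tangent at (0, 9): λ = (3·0² + 6)/(2·9) ≡ 6/18. 18⁻¹ ≡ 9 (mod 23), so λ ≡ 6·9 ≡ 8.
  x = λ² - 0 - 0 = 64 - 0 ≡ 18; y = λ·(0 - 18) - 9 ≡ 8. → (18, 8)
3P: (18, 8) + (0, 9). λ = (9 - 8)/(0 - 18) ≡ 1/5 mod 23. 5⁻¹ ≡ 14 (mod 23) since 5·14 = 70 ≡ 1, so λ ≡ 14.
  x = λ² - 18 - 0 = 196 - 18 ≡ 17; y = λ·(18 - 17) - 8 ≡ 6. → (17, 6)
4P: (17, 6) + (0, 9). λ = (9 - 6)/(0 - 17) ≡ 3/6 mod 23. 6⁻¹ ≡ 4 (mod 23) since 6·4 = 24 ≡ 1, so λ ≡ 12.
  x = λ² - 17 - 0 = 144 - 17 ≡ 12; y = λ·(17 - 12) - 6 ≡ 8. → (12, 8)
5P: (12, 8) + (0, 9). λ = (9 - 8)/(0 - 12) ≡ 1/11 mod 23. 11⁻¹ ≡ 21 (mod 23), so λ ≡ 21.
  x = λ² - 12 - 0 = 441 - 12 ≡ 15; y = λ·(12 - 15) - 8 ≡ 21. → (15, 21)
6P: (15, 21) + (0, 9). λ = (9 - 21)/(0 - 15) ≡ 11/8 mod 23. 8⁻¹ ≡ 3 (mod 23) since 8·3 = 24 ≡ 1, so λ ≡ 10.
  x = λ² - 15 - 0 = 100 - 15 ≡ 16; y = λ·(15 - 16) - 21 ≡ 15. → (16, 15)
7P: (16, 15) + (0, 9). λ = (9 - 15)/(0 - 16) ≡ 17/7 mod 23. 7⁻¹ ≡ 10 (mod 23) since 7·10 = 70 ≡ 1, so λ ≡ 9.
  x = λ² - 16 - 0 = 81 - 16 ≡ 19; y = λ·(16 - 19) - 15 ≡ 4. → (19, 4)

(19, 4)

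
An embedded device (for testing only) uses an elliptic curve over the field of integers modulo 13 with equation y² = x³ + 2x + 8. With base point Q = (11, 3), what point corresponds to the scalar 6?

Double-and-add on 6 = (110)₂. Start with Q = (11, 3) for the leading 1-bit.
double: tangent at (11, 3): λ = (3·11² + 2)/(2·3) ≡ 1/6. 6⁻¹ ≡ 11 (mod 13) since 6·11 = 66 ≡ 1, so λ ≡ 1·11 ≡ 11.
  x = λ² - 11 - 11 = 121 - 22 ≡ 8; y = λ·(11 - 8) - 3 ≡ 4. → (8, 4)
add Q: (8, 4) + (11, 3). λ = (3 - 4)/(11 - 8) ≡ 12/3 mod 13. 3⁻¹ ≡ 9 (mod 13), so λ ≡ 4.
  x = λ² - 8 - 11 = 16 - 19 ≡ 10; y = λ·(8 - 10) - 4 ≡ 1. → (10, 1)
double: tangent at (10, 1): λ = (3·10² + 2)/(2·1) ≡ 3/2. 2⁻¹ ≡ 7 (mod 13) since 2·7 = 14 ≡ 1, so λ ≡ 3·7 ≡ 8.
  x = λ² - 10 - 10 = 64 - 20 ≡ 5; y = λ·(10 - 5) - 1 ≡ 0. → (5, 0)

(5, 0)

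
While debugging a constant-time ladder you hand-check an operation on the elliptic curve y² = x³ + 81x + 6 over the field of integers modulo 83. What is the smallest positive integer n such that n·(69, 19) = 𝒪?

2P: tangent at (69, 19): λ = (3·69² + 81)/(2·19) ≡ 5/38. 38⁻¹ ≡ 59 (mod 83), so λ ≡ 5·59 ≡ 46.
  x = λ² - 69 - 69 = 2116 - 138 ≡ 69; y = λ·(69 - 69) - 19 ≡ 64. → (69, 64)
3P: (69, 64) + (69, 19): same x and y₁ ≡ -y₂, so the sum is 𝒪.
3P = 𝒪, so the order is 3.

3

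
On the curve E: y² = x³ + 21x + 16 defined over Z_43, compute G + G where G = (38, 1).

(35, 14)

tangent at (38, 1): λ = (3·38² + 21)/(2·1) ≡ 10/2. 2⁻¹ ≡ 22 (mod 43) since 2·22 = 44 ≡ 1, so λ ≡ 10·22 ≡ 5.
  x = λ² - 38 - 38 = 25 - 76 ≡ 35; y = λ·(38 - 35) - 1 ≡ 14. → (35, 14)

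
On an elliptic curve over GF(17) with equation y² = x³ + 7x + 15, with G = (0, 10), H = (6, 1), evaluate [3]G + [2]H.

(14, 16)

First 3G:
Repeated addition: build up to 3G.
2G: tangent at (0, 10): λ = (3·0² + 7)/(2·10) ≡ 7/3. 3⁻¹ ≡ 6 (mod 17), so λ ≡ 7·6 ≡ 8.
  x = λ² - 0 - 0 = 64 - 0 ≡ 13; y = λ·(0 - 13) - 10 ≡ 5. → (13, 5)
3G: (13, 5) + (0, 10). λ = (10 - 5)/(0 - 13) ≡ 5/4 mod 17. 4⁻¹ ≡ 13 (mod 17) since 4·13 = 52 ≡ 1, so λ ≡ 14.
  x = λ² - 13 - 0 = 196 - 13 ≡ 13; y = λ·(13 - 13) - 5 ≡ 12. → (13, 12)
3G = (13, 12).
Next 2H:
Repeated addition: build up to 2H.
2H: tangent at (6, 1): λ = (3·6² + 7)/(2·1) ≡ 13/2. 2⁻¹ ≡ 9 (mod 17) since 2·9 = 18 ≡ 1, so λ ≡ 13·9 ≡ 15.
  x = λ² - 6 - 6 = 225 - 12 ≡ 9; y = λ·(6 - 9) - 1 ≡ 5. → (9, 5)
2H = (9, 5).
Finally 3G + 2H:
(13, 12) + (9, 5). λ = (5 - 12)/(9 - 13) ≡ 10/13 mod 17. 13⁻¹ ≡ 4 (mod 17), so λ ≡ 6.
  x = λ² - 13 - 9 = 36 - 22 ≡ 14; y = λ·(13 - 14) - 12 ≡ 16. → (14, 16)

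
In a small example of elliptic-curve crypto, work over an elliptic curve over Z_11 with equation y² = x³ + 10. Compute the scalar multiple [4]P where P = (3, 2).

(5, 5)

Repeated addition: build up to 4P.
2P: tangent at (3, 2): λ = (3·3² + 0)/(2·2) ≡ 5/4. 4⁻¹ ≡ 3 (mod 11), so λ ≡ 5·3 ≡ 4.
  x = λ² - 3 - 3 = 16 - 6 ≡ 10; y = λ·(3 - 10) - 2 ≡ 3. → (10, 3)
3P: (10, 3) + (3, 2). λ = (2 - 3)/(3 - 10) ≡ 10/4 mod 11. 4⁻¹ ≡ 3 (mod 11) since 4·3 = 12 ≡ 1, so λ ≡ 8.
  x = λ² - 10 - 3 = 64 - 13 ≡ 7; y = λ·(10 - 7) - 3 ≡ 10. → (7, 10)
4P: (7, 10) + (3, 2). λ = (2 - 10)/(3 - 7) ≡ 3/7 mod 11. 7⁻¹ ≡ 8 (mod 11), so λ ≡ 2.
  x = λ² - 7 - 3 = 4 - 10 ≡ 5; y = λ·(7 - 5) - 10 ≡ 5. → (5, 5)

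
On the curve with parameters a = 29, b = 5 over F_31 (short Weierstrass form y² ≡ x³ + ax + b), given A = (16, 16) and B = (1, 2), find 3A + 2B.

(1, 29)

First 3A:
Repeated addition: build up to 3A.
2A: tangent at (16, 16): λ = (3·16² + 29)/(2·16) ≡ 22/1. 1⁻¹ ≡ 1 (mod 31), so λ ≡ 22·1 ≡ 22.
  x = λ² - 16 - 16 = 484 - 32 ≡ 18; y = λ·(16 - 18) - 16 ≡ 2. → (18, 2)
3A: (18, 2) + (16, 16). λ = (16 - 2)/(16 - 18) ≡ 14/29 mod 31. 29⁻¹ ≡ 15 (mod 31) since 29·15 = 435 ≡ 1, so λ ≡ 24.
  x = λ² - 18 - 16 = 576 - 34 ≡ 15; y = λ·(18 - 15) - 2 ≡ 8. → (15, 8)
3A = (15, 8).
Next 2B:
Repeated addition: build up to 2B.
2B: tangent at (1, 2): λ = (3·1² + 29)/(2·2) ≡ 1/4. 4⁻¹ ≡ 8 (mod 31), so λ ≡ 1·8 ≡ 8.
  x = λ² - 1 - 1 = 64 - 2 ≡ 0; y = λ·(1 - 0) - 2 ≡ 6. → (0, 6)
2B = (0, 6).
Finally 3A + 2B:
(15, 8) + (0, 6). λ = (6 - 8)/(0 - 15) ≡ 29/16 mod 31. 16⁻¹ ≡ 2 (mod 31) since 16·2 = 32 ≡ 1, so λ ≡ 27.
  x = λ² - 15 - 0 = 729 - 15 ≡ 1; y = λ·(15 - 1) - 8 ≡ 29. → (1, 29)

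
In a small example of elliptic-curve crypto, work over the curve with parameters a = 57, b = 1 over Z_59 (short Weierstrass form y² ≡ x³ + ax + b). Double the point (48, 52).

tangent at (48, 52): λ = (3·48² + 57)/(2·52) ≡ 7/45. 45⁻¹ ≡ 21 (mod 59), so λ ≡ 7·21 ≡ 29.
  x = λ² - 48 - 48 = 841 - 96 ≡ 37; y = λ·(48 - 37) - 52 ≡ 31. → (37, 31)

(37, 31)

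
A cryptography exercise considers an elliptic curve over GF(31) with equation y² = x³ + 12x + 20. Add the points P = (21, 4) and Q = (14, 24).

(21, 4) + (14, 24). λ = (24 - 4)/(14 - 21) ≡ 20/24 mod 31. 24⁻¹ ≡ 22 (mod 31), so λ ≡ 6.
  x = λ² - 21 - 14 = 36 - 35 ≡ 1; y = λ·(21 - 1) - 4 ≡ 23. → (1, 23)

(1, 23)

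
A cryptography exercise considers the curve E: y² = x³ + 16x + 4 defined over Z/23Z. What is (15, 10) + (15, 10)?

(11, 4)

tangent at (15, 10): λ = (3·15² + 16)/(2·10) ≡ 1/20. 20⁻¹ ≡ 15 (mod 23), so λ ≡ 1·15 ≡ 15.
  x = λ² - 15 - 15 = 225 - 30 ≡ 11; y = λ·(15 - 11) - 10 ≡ 4. → (11, 4)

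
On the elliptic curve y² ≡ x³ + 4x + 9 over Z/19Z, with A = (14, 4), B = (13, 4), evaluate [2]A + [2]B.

First 2A:
Repeated addition: build up to 2A.
2A: tangent at (14, 4): λ = (3·14² + 4)/(2·4) ≡ 3/8. 8⁻¹ ≡ 12 (mod 19) since 8·12 = 96 ≡ 1, so λ ≡ 3·12 ≡ 17.
  x = λ² - 14 - 14 = 289 - 28 ≡ 14; y = λ·(14 - 14) - 4 ≡ 15. → (14, 15)
2A = (14, 15).
Next 2B:
Repeated addition: build up to 2B.
2B: tangent at (13, 4): λ = (3·13² + 4)/(2·4) ≡ 17/8. 8⁻¹ ≡ 12 (mod 19), so λ ≡ 17·12 ≡ 14.
  x = λ² - 13 - 13 = 196 - 26 ≡ 18; y = λ·(13 - 18) - 4 ≡ 2. → (18, 2)
2B = (18, 2).
Finally 2A + 2B:
(14, 15) + (18, 2). λ = (2 - 15)/(18 - 14) ≡ 6/4 mod 19. 4⁻¹ ≡ 5 (mod 19), so λ ≡ 11.
  x = λ² - 14 - 18 = 121 - 32 ≡ 13; y = λ·(14 - 13) - 15 ≡ 15. → (13, 15)

(13, 15)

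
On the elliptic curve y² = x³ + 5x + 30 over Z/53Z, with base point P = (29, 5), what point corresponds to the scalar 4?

(17, 29)

Repeated addition: build up to 4P.
2P: tangent at (29, 5): λ = (3·29² + 5)/(2·5) ≡ 37/10. 10⁻¹ ≡ 16 (mod 53), so λ ≡ 37·16 ≡ 9.
  x = λ² - 29 - 29 = 81 - 58 ≡ 23; y = λ·(29 - 23) - 5 ≡ 49. → (23, 49)
3P: (23, 49) + (29, 5). λ = (5 - 49)/(29 - 23) ≡ 9/6 mod 53. 6⁻¹ ≡ 9 (mod 53), so λ ≡ 28.
  x = λ² - 23 - 29 = 784 - 52 ≡ 43; y = λ·(23 - 43) - 49 ≡ 27. → (43, 27)
4P: (43, 27) + (29, 5). λ = (5 - 27)/(29 - 43) ≡ 31/39 mod 53. 39⁻¹ ≡ 34 (mod 53), so λ ≡ 47.
  x = λ² - 43 - 29 = 2209 - 72 ≡ 17; y = λ·(43 - 17) - 27 ≡ 29. → (17, 29)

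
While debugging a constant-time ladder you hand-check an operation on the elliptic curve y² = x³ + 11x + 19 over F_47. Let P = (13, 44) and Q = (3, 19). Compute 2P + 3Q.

(37, 32)

First 2P:
Repeated addition: build up to 2P.
2P: tangent at (13, 44): λ = (3·13² + 11)/(2·44) ≡ 1/41. 41⁻¹ ≡ 39 (mod 47), so λ ≡ 1·39 ≡ 39.
  x = λ² - 13 - 13 = 1521 - 26 ≡ 38; y = λ·(13 - 38) - 44 ≡ 15. → (38, 15)
2P = (38, 15).
Next 3Q:
Repeated addition: build up to 3Q.
2Q: tangent at (3, 19): λ = (3·3² + 11)/(2·19) ≡ 38/38. 38⁻¹ ≡ 26 (mod 47), so λ ≡ 38·26 ≡ 1.
  x = λ² - 3 - 3 = 1 - 6 ≡ 42; y = λ·(3 - 42) - 19 ≡ 36. → (42, 36)
3Q: (42, 36) + (3, 19). λ = (19 - 36)/(3 - 42) ≡ 30/8 mod 47. 8⁻¹ ≡ 6 (mod 47), so λ ≡ 39.
  x = λ² - 42 - 3 = 1521 - 45 ≡ 19; y = λ·(42 - 19) - 36 ≡ 15. → (19, 15)
3Q = (19, 15).
Finally 2P + 3Q:
(38, 15) + (19, 15). λ = (15 - 15)/(19 - 38) ≡ 0/28 mod 47. 28⁻¹ ≡ 42 (mod 47) since 28·42 = 1176 ≡ 1, so λ ≡ 0.
  x = λ² - 38 - 19 = 0 - 57 ≡ 37; y = λ·(38 - 37) - 15 ≡ 32. → (37, 32)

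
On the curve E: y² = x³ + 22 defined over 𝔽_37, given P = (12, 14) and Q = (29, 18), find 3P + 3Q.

First 3P:
Repeated addition: build up to 3P.
2P: tangent at (12, 14): λ = (3·12² + 0)/(2·14) ≡ 25/28. 28⁻¹ ≡ 4 (mod 37), so λ ≡ 25·4 ≡ 26.
  x = λ² - 12 - 12 = 676 - 24 ≡ 23; y = λ·(12 - 23) - 14 ≡ 33. → (23, 33)
3P: (23, 33) + (12, 14). λ = (14 - 33)/(12 - 23) ≡ 18/26 mod 37. 26⁻¹ ≡ 10 (mod 37), so λ ≡ 32.
  x = λ² - 23 - 12 = 1024 - 35 ≡ 27; y = λ·(23 - 27) - 33 ≡ 24. → (27, 24)
3P = (27, 24).
Next 3Q:
Repeated addition: build up to 3Q.
2Q: tangent at (29, 18): λ = (3·29² + 0)/(2·18) ≡ 7/36. 36⁻¹ ≡ 36 (mod 37), so λ ≡ 7·36 ≡ 30.
  x = λ² - 29 - 29 = 900 - 58 ≡ 28; y = λ·(29 - 28) - 18 ≡ 12. → (28, 12)
3Q: (28, 12) + (29, 18). λ = (18 - 12)/(29 - 28) ≡ 6/1 mod 37. 1⁻¹ ≡ 1 (mod 37) since 1·1 = 1 ≡ 1, so λ ≡ 6.
  x = λ² - 28 - 29 = 36 - 57 ≡ 16; y = λ·(28 - 16) - 12 ≡ 23. → (16, 23)
3Q = (16, 23).
Finally 3P + 3Q:
(27, 24) + (16, 23). λ = (23 - 24)/(16 - 27) ≡ 36/26 mod 37. 26⁻¹ ≡ 10 (mod 37) since 26·10 = 260 ≡ 1, so λ ≡ 27.
  x = λ² - 27 - 16 = 729 - 43 ≡ 20; y = λ·(27 - 20) - 24 ≡ 17. → (20, 17)

(20, 17)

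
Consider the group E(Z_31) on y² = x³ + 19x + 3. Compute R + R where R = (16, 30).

(4, 22)

tangent at (16, 30): λ = (3·16² + 19)/(2·30) ≡ 12/29. 29⁻¹ ≡ 15 (mod 31) since 29·15 = 435 ≡ 1, so λ ≡ 12·15 ≡ 25.
  x = λ² - 16 - 16 = 625 - 32 ≡ 4; y = λ·(16 - 4) - 30 ≡ 22. → (4, 22)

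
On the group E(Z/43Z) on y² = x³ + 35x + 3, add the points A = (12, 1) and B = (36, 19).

(9, 12)

(12, 1) + (36, 19). λ = (19 - 1)/(36 - 12) ≡ 18/24 mod 43. 24⁻¹ ≡ 9 (mod 43), so λ ≡ 33.
  x = λ² - 12 - 36 = 1089 - 48 ≡ 9; y = λ·(12 - 9) - 1 ≡ 12. → (9, 12)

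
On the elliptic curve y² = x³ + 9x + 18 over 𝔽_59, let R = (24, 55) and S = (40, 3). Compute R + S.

(24, 55) + (40, 3). λ = (3 - 55)/(40 - 24) ≡ 7/16 mod 59. 16⁻¹ ≡ 48 (mod 59) since 16·48 = 768 ≡ 1, so λ ≡ 41.
  x = λ² - 24 - 40 = 1681 - 64 ≡ 24; y = λ·(24 - 24) - 55 ≡ 4. → (24, 4)

(24, 4)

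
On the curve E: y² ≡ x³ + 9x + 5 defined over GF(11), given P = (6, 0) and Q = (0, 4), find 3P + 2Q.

First 3P:
Repeated addition: build up to 3P.
2P: (6, 0) + (6, 0): same x and y₁ ≡ -y₂, so the sum is 𝒪.
3P: 𝒪 + (6, 0) = (6, 0) (identity).
3P = (6, 0).
Next 2Q:
Repeated addition: build up to 2Q.
2Q: tangent at (0, 4): λ = (3·0² + 9)/(2·4) ≡ 9/8. 8⁻¹ ≡ 7 (mod 11), so λ ≡ 9·7 ≡ 8.
  x = λ² - 0 - 0 = 64 - 0 ≡ 9; y = λ·(0 - 9) - 4 ≡ 1. → (9, 1)
2Q = (9, 1).
Finally 3P + 2Q:
(6, 0) + (9, 1). λ = (1 - 0)/(9 - 6) ≡ 1/3 mod 11. 3⁻¹ ≡ 4 (mod 11), so λ ≡ 4.
  x = λ² - 6 - 9 = 16 - 15 ≡ 1; y = λ·(6 - 1) - 0 ≡ 9. → (1, 9)

(1, 9)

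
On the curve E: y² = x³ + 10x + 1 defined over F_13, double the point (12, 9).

tangent at (12, 9): λ = (3·12² + 10)/(2·9) ≡ 0/5. 5⁻¹ ≡ 8 (mod 13) since 5·8 = 40 ≡ 1, so λ ≡ 0·8 ≡ 0.
  x = λ² - 12 - 12 = 0 - 24 ≡ 2; y = λ·(12 - 2) - 9 ≡ 4. → (2, 4)

(2, 4)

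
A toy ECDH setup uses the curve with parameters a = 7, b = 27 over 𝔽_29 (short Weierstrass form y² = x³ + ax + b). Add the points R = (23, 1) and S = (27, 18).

(23, 1) + (27, 18). λ = (18 - 1)/(27 - 23) ≡ 17/4 mod 29. 4⁻¹ ≡ 22 (mod 29), so λ ≡ 26.
  x = λ² - 23 - 27 = 676 - 50 ≡ 17; y = λ·(23 - 17) - 1 ≡ 10. → (17, 10)

(17, 10)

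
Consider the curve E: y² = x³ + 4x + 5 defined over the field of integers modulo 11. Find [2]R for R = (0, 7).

tangent at (0, 7): λ = (3·0² + 4)/(2·7) ≡ 4/3. 3⁻¹ ≡ 4 (mod 11), so λ ≡ 4·4 ≡ 5.
  x = λ² - 0 - 0 = 25 - 0 ≡ 3; y = λ·(0 - 3) - 7 ≡ 0. → (3, 0)

(3, 0)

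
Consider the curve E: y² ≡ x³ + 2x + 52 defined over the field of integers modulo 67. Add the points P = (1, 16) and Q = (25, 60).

(1, 16) + (25, 60). λ = (60 - 16)/(25 - 1) ≡ 44/24 mod 67. 24⁻¹ ≡ 14 (mod 67) since 24·14 = 336 ≡ 1, so λ ≡ 13.
  x = λ² - 1 - 25 = 169 - 26 ≡ 9; y = λ·(1 - 9) - 16 ≡ 14. → (9, 14)

(9, 14)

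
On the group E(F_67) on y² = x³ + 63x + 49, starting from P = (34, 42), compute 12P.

Repeated addition: build up to 12P.
2P: tangent at (34, 42): λ = (3·34² + 63)/(2·42) ≡ 47/17. 17⁻¹ ≡ 4 (mod 67) since 17·4 = 68 ≡ 1, so λ ≡ 47·4 ≡ 54.
  x = λ² - 34 - 34 = 2916 - 68 ≡ 34; y = λ·(34 - 34) - 42 ≡ 25. → (34, 25)
3P: (34, 25) + (34, 42): same x and y₁ ≡ -y₂, so the sum is ∞.
4P: ∞ + (34, 42) = (34, 42) (identity).
5P: tangent at (34, 42): λ = (3·34² + 63)/(2·42) ≡ 47/17. 17⁻¹ ≡ 4 (mod 67) since 17·4 = 68 ≡ 1, so λ ≡ 47·4 ≡ 54.
  x = λ² - 34 - 34 = 2916 - 68 ≡ 34; y = λ·(34 - 34) - 42 ≡ 25. → (34, 25)
6P: (34, 25) + (34, 42): same x and y₁ ≡ -y₂, so the sum is ∞.
7P: ∞ + (34, 42) = (34, 42) (identity).
8P: tangent at (34, 42): λ = (3·34² + 63)/(2·42) ≡ 47/17. 17⁻¹ ≡ 4 (mod 67) since 17·4 = 68 ≡ 1, so λ ≡ 47·4 ≡ 54.
  x = λ² - 34 - 34 = 2916 - 68 ≡ 34; y = λ·(34 - 34) - 42 ≡ 25. → (34, 25)
9P: (34, 25) + (34, 42): same x and y₁ ≡ -y₂, so the sum is ∞.
10P: ∞ + (34, 42) = (34, 42) (identity).
11P: tangent at (34, 42): λ = (3·34² + 63)/(2·42) ≡ 47/17. 17⁻¹ ≡ 4 (mod 67), so λ ≡ 47·4 ≡ 54.
  x = λ² - 34 - 34 = 2916 - 68 ≡ 34; y = λ·(34 - 34) - 42 ≡ 25. → (34, 25)
12P: (34, 25) + (34, 42): same x and y₁ ≡ -y₂, so the sum is ∞.

O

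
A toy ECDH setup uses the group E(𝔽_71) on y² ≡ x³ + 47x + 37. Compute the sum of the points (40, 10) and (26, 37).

(40, 10) + (26, 37). λ = (37 - 10)/(26 - 40) ≡ 27/57 mod 71. 57⁻¹ ≡ 5 (mod 71) since 57·5 = 285 ≡ 1, so λ ≡ 64.
  x = λ² - 40 - 26 = 4096 - 66 ≡ 54; y = λ·(40 - 54) - 10 ≡ 17. → (54, 17)

(54, 17)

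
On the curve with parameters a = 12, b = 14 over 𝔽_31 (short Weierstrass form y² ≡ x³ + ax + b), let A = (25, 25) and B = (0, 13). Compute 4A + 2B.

First 4A:
Repeated addition: build up to 4A.
2A: tangent at (25, 25): λ = (3·25² + 12)/(2·25) ≡ 27/19. 19⁻¹ ≡ 18 (mod 31), so λ ≡ 27·18 ≡ 21.
  x = λ² - 25 - 25 = 441 - 50 ≡ 19; y = λ·(25 - 19) - 25 ≡ 8. → (19, 8)
3A: (19, 8) + (25, 25). λ = (25 - 8)/(25 - 19) ≡ 17/6 mod 31. 6⁻¹ ≡ 26 (mod 31), so λ ≡ 8.
  x = λ² - 19 - 25 = 64 - 44 ≡ 20; y = λ·(19 - 20) - 8 ≡ 15. → (20, 15)
4A: (20, 15) + (25, 25). λ = (25 - 15)/(25 - 20) ≡ 10/5 mod 31. 5⁻¹ ≡ 25 (mod 31), so λ ≡ 2.
  x = λ² - 20 - 25 = 4 - 45 ≡ 21; y = λ·(20 - 21) - 15 ≡ 14. → (21, 14)
4A = (21, 14).
Next 2B:
Repeated addition: build up to 2B.
2B: tangent at (0, 13): λ = (3·0² + 12)/(2·13) ≡ 12/26. 26⁻¹ ≡ 6 (mod 31), so λ ≡ 12·6 ≡ 10.
  x = λ² - 0 - 0 = 100 - 0 ≡ 7; y = λ·(0 - 7) - 13 ≡ 10. → (7, 10)
2B = (7, 10).
Finally 4A + 2B:
(21, 14) + (7, 10). λ = (10 - 14)/(7 - 21) ≡ 27/17 mod 31. 17⁻¹ ≡ 11 (mod 31) since 17·11 = 187 ≡ 1, so λ ≡ 18.
  x = λ² - 21 - 7 = 324 - 28 ≡ 17; y = λ·(21 - 17) - 14 ≡ 27. → (17, 27)

(17, 27)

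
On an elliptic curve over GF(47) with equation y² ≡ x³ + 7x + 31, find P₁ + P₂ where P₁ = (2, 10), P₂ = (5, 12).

(2, 10) + (5, 12). λ = (12 - 10)/(5 - 2) ≡ 2/3 mod 47. 3⁻¹ ≡ 16 (mod 47) since 3·16 = 48 ≡ 1, so λ ≡ 32.
  x = λ² - 2 - 5 = 1024 - 7 ≡ 30; y = λ·(2 - 30) - 10 ≡ 34. → (30, 34)

(30, 34)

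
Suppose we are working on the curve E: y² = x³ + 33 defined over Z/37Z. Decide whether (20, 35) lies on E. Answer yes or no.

yes

y² = 35² ≡ 4; x³ + 0x + 33 = 8033 ≡ 4 (mod 37). 4 = 4.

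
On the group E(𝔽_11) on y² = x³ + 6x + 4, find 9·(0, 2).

(3, 4)

Write P = (0, 2).
Repeated addition: build up to 9P.
2P: tangent at (0, 2): λ = (3·0² + 6)/(2·2) ≡ 6/4. 4⁻¹ ≡ 3 (mod 11), so λ ≡ 6·3 ≡ 7.
  x = λ² - 0 - 0 = 49 - 0 ≡ 5; y = λ·(0 - 5) - 2 ≡ 7. → (5, 7)
3P: (5, 7) + (0, 2). λ = (2 - 7)/(0 - 5) ≡ 6/6 mod 11. 6⁻¹ ≡ 2 (mod 11) since 6·2 = 12 ≡ 1, so λ ≡ 1.
  x = λ² - 5 - 0 = 1 - 5 ≡ 7; y = λ·(5 - 7) - 7 ≡ 2. → (7, 2)
4P: (7, 2) + (0, 2). λ = (2 - 2)/(0 - 7) ≡ 0/4 mod 11. 4⁻¹ ≡ 3 (mod 11), so λ ≡ 0.
  x = λ² - 7 - 0 = 0 - 7 ≡ 4; y = λ·(7 - 4) - 2 ≡ 9. → (4, 9)
5P: (4, 9) + (0, 2). λ = (2 - 9)/(0 - 4) ≡ 4/7 mod 11. 7⁻¹ ≡ 8 (mod 11), so λ ≡ 10.
  x = λ² - 4 - 0 = 100 - 4 ≡ 8; y = λ·(4 - 8) - 9 ≡ 6. → (8, 6)
6P: (8, 6) + (0, 2). λ = (2 - 6)/(0 - 8) ≡ 7/3 mod 11. 3⁻¹ ≡ 4 (mod 11), so λ ≡ 6.
  x = λ² - 8 - 0 = 36 - 8 ≡ 6; y = λ·(8 - 6) - 6 ≡ 6. → (6, 6)
7P: (6, 6) + (0, 2). λ = (2 - 6)/(0 - 6) ≡ 7/5 mod 11. 5⁻¹ ≡ 9 (mod 11), so λ ≡ 8.
  x = λ² - 6 - 0 = 64 - 6 ≡ 3; y = λ·(6 - 3) - 6 ≡ 7. → (3, 7)
8P: (3, 7) + (0, 2). λ = (2 - 7)/(0 - 3) ≡ 6/8 mod 11. 8⁻¹ ≡ 7 (mod 11), so λ ≡ 9.
  x = λ² - 3 - 0 = 81 - 3 ≡ 1; y = λ·(3 - 1) - 7 ≡ 0. → (1, 0)
9P: (1, 0) + (0, 2). λ = (2 - 0)/(0 - 1) ≡ 2/10 mod 11. 10⁻¹ ≡ 10 (mod 11), so λ ≡ 9.
  x = λ² - 1 - 0 = 81 - 1 ≡ 3; y = λ·(1 - 3) - 0 ≡ 4. → (3, 4)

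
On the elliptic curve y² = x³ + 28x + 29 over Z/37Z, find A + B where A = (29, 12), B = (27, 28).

(8, 5)

(29, 12) + (27, 28). λ = (28 - 12)/(27 - 29) ≡ 16/35 mod 37. 35⁻¹ ≡ 18 (mod 37), so λ ≡ 29.
  x = λ² - 29 - 27 = 841 - 56 ≡ 8; y = λ·(29 - 8) - 12 ≡ 5. → (8, 5)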